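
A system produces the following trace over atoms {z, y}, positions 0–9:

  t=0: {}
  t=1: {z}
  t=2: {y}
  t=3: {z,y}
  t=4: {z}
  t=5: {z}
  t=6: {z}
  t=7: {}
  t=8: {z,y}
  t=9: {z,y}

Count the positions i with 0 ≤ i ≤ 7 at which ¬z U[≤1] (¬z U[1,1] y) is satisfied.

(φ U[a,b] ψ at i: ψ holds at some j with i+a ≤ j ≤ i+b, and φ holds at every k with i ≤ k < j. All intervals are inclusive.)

Evaluate at each i in [0,7]:
  i=0: ✗ (no rhs in [0,1])
  i=1: ✗ (lhs fails at k=1 before rhs at j=2)
  i=2: ✓ (rhs at j=2)
  i=3: ✗ (no rhs in [3,4])
  i=4: ✗ (no rhs in [4,5])
  i=5: ✗ (no rhs in [5,6])
  i=6: ✗ (lhs fails at k=6 before rhs at j=7)
  i=7: ✓ (rhs at j=7)
Positions where it holds: {2, 7} → 2.

2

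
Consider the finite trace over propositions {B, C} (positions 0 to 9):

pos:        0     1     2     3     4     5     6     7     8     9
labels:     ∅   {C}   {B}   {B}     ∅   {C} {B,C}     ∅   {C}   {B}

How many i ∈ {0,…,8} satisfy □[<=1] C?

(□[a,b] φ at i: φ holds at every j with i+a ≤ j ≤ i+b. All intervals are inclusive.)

Evaluate at each i in [0,8]:
  i=0: ✗ (fails at j=0)
  i=1: ✗ (fails at j=2)
  i=2: ✗ (fails at j=2)
  i=3: ✗ (fails at j=3)
  i=4: ✗ (fails at j=4)
  i=5: ✓ (all of [5,6])
  i=6: ✗ (fails at j=7)
  i=7: ✗ (fails at j=7)
  i=8: ✗ (fails at j=9)
Positions where it holds: {5} → 1.

1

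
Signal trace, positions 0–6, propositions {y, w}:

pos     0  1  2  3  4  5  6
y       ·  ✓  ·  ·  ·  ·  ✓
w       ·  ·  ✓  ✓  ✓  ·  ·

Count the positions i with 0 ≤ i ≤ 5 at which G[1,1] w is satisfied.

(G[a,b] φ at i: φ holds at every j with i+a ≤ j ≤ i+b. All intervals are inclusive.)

3

Evaluate at each i in [0,5]:
  i=0: ✗ (fails at j=1)
  i=1: ✓ (all of [2,2])
  i=2: ✓ (all of [3,3])
  i=3: ✓ (all of [4,4])
  i=4: ✗ (fails at j=5)
  i=5: ✗ (fails at j=6)
Positions where it holds: {1, 2, 3} → 3.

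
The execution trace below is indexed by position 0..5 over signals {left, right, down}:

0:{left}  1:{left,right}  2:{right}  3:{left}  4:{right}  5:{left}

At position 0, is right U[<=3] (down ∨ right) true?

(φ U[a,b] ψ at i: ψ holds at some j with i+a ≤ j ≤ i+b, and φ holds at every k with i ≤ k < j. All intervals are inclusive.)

Need some j in [0,3] with (down ∨ right), and right at every k in [0,j-1].
  j=0: (down ∨ right) false.
  j=1: (down ∨ right) holds, but right fails at k=0 → not this j.
  j=2: (down ∨ right) holds, but right fails at k=0 → not this j.
  j=3: (down ∨ right) false.
No j in the window works → until fails.

False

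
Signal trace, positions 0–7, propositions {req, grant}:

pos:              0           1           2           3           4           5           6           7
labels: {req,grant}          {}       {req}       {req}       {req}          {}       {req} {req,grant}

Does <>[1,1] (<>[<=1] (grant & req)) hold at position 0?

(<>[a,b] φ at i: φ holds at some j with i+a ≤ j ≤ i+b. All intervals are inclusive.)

Check <>[<=1] (grant & req) at each j in [1,1]:
  j=1: fails (none in [1,2])
No position in the window satisfies it → formula fails.

Does not hold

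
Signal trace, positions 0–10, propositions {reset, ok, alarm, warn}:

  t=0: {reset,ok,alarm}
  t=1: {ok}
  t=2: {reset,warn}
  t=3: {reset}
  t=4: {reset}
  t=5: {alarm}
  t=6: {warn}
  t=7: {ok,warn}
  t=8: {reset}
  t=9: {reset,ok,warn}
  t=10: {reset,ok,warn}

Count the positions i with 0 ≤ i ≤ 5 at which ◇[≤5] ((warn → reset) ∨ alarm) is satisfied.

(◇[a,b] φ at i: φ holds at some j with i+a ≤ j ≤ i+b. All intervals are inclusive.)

6

Evaluate at each i in [0,5]:
  i=0: ✓ (witness j=0)
  i=1: ✓ (witness j=1)
  i=2: ✓ (witness j=2)
  i=3: ✓ (witness j=3)
  i=4: ✓ (witness j=4)
  i=5: ✓ (witness j=5)
Positions where it holds: {0, 1, 2, 3, 4, 5} → 6.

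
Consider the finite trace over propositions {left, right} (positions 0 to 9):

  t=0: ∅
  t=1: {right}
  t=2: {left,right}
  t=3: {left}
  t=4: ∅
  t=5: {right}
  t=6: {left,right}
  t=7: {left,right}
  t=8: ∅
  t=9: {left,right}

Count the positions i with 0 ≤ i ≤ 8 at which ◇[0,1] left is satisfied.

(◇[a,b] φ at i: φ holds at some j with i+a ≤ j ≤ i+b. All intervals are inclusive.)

7

Evaluate at each i in [0,8]:
  i=0: ✗ (none in [0,1])
  i=1: ✓ (witness j=2)
  i=2: ✓ (witness j=2)
  i=3: ✓ (witness j=3)
  i=4: ✗ (none in [4,5])
  i=5: ✓ (witness j=6)
  i=6: ✓ (witness j=6)
  i=7: ✓ (witness j=7)
  i=8: ✓ (witness j=9)
Positions where it holds: {1, 2, 3, 5, 6, 7, 8} → 7.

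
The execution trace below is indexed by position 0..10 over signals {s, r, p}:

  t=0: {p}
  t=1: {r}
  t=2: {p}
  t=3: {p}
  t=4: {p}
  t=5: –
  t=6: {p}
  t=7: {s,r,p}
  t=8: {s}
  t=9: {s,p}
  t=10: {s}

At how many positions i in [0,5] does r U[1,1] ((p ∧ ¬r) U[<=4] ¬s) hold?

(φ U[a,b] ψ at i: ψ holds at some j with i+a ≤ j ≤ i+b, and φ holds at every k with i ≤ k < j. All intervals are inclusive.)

1

Evaluate at each i in [0,5]:
  i=0: ✗ (lhs fails at k=0 before rhs at j=1)
  i=1: ✓ (rhs at j=2; lhs holds on [1,1])
  i=2: ✗ (lhs fails at k=2 before rhs at j=3)
  i=3: ✗ (lhs fails at k=3 before rhs at j=4)
  i=4: ✗ (lhs fails at k=4 before rhs at j=5)
  i=5: ✗ (lhs fails at k=5 before rhs at j=6)
Positions where it holds: {1} → 1.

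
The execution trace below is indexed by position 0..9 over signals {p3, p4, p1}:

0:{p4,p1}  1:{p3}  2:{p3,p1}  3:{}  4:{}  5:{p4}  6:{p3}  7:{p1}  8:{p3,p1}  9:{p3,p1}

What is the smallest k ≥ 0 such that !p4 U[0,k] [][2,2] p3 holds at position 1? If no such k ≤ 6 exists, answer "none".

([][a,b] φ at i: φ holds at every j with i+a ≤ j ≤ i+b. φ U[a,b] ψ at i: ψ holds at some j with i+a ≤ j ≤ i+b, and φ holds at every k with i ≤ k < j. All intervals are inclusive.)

3

Need earliest j ≥ 1 with [][2,2] p3, and !p4 at every k in [1,j-1].
  j=1: rhs fails.
  j=2: rhs fails.
  j=3: rhs fails.
  j=4: rhs holds; lhs holds on [1,3]. k = 3.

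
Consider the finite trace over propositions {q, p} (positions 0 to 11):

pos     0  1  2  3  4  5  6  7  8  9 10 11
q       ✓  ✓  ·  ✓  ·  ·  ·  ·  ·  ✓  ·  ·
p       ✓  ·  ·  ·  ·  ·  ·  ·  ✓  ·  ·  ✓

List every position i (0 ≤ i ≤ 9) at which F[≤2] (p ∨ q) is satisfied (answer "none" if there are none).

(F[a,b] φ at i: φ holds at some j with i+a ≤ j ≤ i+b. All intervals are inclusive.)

Evaluate at each i in [0,9]:
  i=0: ✓ (witness j=0)
  i=1: ✓ (witness j=1)
  i=2: ✓ (witness j=3)
  i=3: ✓ (witness j=3)
  i=4: ✗ (none in [4,6])
  i=5: ✗ (none in [5,7])
  i=6: ✓ (witness j=8)
  i=7: ✓ (witness j=8)
  i=8: ✓ (witness j=8)
  i=9: ✓ (witness j=9)

0, 1, 2, 3, 6, 7, 8, 9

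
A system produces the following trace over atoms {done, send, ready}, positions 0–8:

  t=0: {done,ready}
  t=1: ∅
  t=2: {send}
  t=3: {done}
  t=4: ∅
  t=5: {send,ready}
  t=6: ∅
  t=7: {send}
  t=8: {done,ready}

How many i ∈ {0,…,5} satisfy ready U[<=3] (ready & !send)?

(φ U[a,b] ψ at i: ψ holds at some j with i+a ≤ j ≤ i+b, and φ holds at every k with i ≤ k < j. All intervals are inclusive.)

Evaluate at each i in [0,5]:
  i=0: ✓ (rhs at j=0)
  i=1: ✗ (no rhs in [1,4])
  i=2: ✗ (no rhs in [2,5])
  i=3: ✗ (no rhs in [3,6])
  i=4: ✗ (no rhs in [4,7])
  i=5: ✗ (lhs fails at k=6 before rhs at j=8)
Positions where it holds: {0} → 1.

1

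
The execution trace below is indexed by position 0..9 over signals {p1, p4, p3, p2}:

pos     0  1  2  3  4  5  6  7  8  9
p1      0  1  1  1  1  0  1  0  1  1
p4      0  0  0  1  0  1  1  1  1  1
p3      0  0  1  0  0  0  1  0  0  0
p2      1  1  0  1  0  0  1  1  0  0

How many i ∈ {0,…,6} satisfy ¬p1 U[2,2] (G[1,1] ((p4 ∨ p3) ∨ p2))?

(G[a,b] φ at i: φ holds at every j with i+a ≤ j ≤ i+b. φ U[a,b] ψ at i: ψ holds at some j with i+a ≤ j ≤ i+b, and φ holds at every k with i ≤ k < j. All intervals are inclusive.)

Evaluate at each i in [0,6]:
  i=0: ✗ (lhs fails at k=1 before rhs at j=2)
  i=1: ✗ (no rhs in [3,3])
  i=2: ✗ (lhs fails at k=2 before rhs at j=4)
  i=3: ✗ (lhs fails at k=3 before rhs at j=5)
  i=4: ✗ (lhs fails at k=4 before rhs at j=6)
  i=5: ✗ (lhs fails at k=6 before rhs at j=7)
  i=6: ✗ (lhs fails at k=6 before rhs at j=8)
Positions where it holds: {} → 0.

0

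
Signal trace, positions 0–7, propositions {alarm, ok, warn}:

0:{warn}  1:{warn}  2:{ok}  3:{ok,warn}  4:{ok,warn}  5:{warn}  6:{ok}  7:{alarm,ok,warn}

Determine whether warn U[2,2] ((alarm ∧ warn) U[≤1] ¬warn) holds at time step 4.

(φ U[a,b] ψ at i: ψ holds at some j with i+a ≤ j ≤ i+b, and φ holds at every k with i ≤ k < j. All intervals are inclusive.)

True

Need some j in [6,6] with ((alarm ∧ warn) U[≤1] ¬warn), and warn at every k in [4,j-1].
  j=6: ((alarm ∧ warn) U[≤1] ¬warn) holds; warn holds at every k in [4,5] → satisfied.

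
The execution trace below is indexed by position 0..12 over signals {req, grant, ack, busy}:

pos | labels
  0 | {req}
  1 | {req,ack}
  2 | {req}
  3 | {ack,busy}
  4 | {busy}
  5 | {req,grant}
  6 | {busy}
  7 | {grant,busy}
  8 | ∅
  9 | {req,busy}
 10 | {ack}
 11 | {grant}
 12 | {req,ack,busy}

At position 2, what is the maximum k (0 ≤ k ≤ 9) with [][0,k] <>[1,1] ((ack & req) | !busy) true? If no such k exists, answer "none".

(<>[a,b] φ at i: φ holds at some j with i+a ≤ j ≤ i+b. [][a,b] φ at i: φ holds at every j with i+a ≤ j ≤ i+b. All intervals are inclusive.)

none

<>[1,1] ((ack & req) | !busy) must hold from j=2 onward; find where it first fails.
  j=2: fails → no k works.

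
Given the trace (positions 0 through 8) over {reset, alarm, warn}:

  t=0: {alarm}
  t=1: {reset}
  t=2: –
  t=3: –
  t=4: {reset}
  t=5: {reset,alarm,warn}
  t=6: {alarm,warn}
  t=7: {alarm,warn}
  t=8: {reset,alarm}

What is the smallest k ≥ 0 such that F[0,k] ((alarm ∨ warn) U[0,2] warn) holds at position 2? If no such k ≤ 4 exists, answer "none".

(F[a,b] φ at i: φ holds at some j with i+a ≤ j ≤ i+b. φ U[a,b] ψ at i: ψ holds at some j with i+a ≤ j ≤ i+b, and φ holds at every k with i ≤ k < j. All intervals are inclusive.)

Scan j = 2,3,… for ((alarm ∨ warn) U[0,2] warn):
  j=2: fails
  j=3: fails
  j=4: fails
  j=5: holds
First hit at j=5, so smallest k = 5-2 = 3.

3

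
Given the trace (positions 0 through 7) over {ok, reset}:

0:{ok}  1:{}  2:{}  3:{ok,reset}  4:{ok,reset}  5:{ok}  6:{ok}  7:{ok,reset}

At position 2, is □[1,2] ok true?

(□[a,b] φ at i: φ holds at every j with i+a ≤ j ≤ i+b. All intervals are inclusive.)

Holds

Check ok at every j in [3,4]:
  j=3: true
  j=4: true
All positions satisfy it → formula holds.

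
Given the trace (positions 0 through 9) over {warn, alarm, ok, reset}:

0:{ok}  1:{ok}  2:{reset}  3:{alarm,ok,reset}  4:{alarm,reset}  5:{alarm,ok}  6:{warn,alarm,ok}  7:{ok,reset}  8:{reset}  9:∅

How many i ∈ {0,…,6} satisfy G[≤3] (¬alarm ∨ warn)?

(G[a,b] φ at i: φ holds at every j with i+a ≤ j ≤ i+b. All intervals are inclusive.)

Evaluate at each i in [0,6]:
  i=0: ✗ (fails at j=3)
  i=1: ✗ (fails at j=3)
  i=2: ✗ (fails at j=3)
  i=3: ✗ (fails at j=3)
  i=4: ✗ (fails at j=4)
  i=5: ✗ (fails at j=5)
  i=6: ✓ (all of [6,9])
Positions where it holds: {6} → 1.

1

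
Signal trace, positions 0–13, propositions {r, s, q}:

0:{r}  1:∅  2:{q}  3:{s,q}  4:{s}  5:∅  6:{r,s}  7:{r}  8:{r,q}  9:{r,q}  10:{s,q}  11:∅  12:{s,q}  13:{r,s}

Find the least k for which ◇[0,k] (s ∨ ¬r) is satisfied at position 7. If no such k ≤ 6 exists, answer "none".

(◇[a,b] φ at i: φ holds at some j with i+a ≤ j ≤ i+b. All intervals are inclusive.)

3

Scan j = 7,8,… for (s ∨ ¬r):
  j=7: fails
  j=8: fails
  j=9: fails
  j=10: holds
First hit at j=10, so smallest k = 10-7 = 3.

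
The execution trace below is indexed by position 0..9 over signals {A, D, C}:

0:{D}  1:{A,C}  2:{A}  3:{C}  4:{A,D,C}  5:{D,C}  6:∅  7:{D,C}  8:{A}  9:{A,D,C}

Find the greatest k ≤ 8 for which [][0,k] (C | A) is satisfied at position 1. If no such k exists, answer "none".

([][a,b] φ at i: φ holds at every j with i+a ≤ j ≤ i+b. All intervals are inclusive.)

4

(C | A) must hold from j=1 onward; find where it first fails.
  j=1: holds
  j=2: holds
  j=3: holds
  j=4: holds
  j=5: holds
  j=6: fails
Holds on [1,5], so largest k = 4.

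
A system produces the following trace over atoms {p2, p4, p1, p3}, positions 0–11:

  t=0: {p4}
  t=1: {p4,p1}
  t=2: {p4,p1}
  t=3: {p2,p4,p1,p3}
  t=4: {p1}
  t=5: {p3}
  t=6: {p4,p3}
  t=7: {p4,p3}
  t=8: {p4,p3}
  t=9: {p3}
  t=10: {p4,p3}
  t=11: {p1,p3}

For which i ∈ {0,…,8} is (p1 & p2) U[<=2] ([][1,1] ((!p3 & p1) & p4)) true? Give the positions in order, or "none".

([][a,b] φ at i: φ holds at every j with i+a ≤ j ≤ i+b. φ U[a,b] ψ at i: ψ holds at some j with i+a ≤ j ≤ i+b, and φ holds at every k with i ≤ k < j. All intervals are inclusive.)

Evaluate at each i in [0,8]:
  i=0: ✓ (rhs at j=0)
  i=1: ✓ (rhs at j=1)
  i=2: ✗ (no rhs in [2,4])
  i=3: ✗ (no rhs in [3,5])
  i=4: ✗ (no rhs in [4,6])
  i=5: ✗ (no rhs in [5,7])
  i=6: ✗ (no rhs in [6,8])
  i=7: ✗ (no rhs in [7,9])
  i=8: ✗ (no rhs in [8,10])

0, 1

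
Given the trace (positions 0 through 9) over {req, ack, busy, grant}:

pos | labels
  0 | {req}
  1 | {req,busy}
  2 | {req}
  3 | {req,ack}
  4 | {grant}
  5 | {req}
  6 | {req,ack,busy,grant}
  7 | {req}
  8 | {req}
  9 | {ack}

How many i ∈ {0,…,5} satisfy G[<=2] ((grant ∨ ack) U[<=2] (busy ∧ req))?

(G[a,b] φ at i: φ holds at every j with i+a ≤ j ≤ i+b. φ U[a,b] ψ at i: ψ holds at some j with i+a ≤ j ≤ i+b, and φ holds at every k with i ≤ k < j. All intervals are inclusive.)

Evaluate at each i in [0,5]:
  i=0: ✗ (fails at j=0)
  i=1: ✗ (fails at j=2)
  i=2: ✗ (fails at j=2)
  i=3: ✗ (fails at j=3)
  i=4: ✗ (fails at j=4)
  i=5: ✗ (fails at j=5)
Positions where it holds: {} → 0.

0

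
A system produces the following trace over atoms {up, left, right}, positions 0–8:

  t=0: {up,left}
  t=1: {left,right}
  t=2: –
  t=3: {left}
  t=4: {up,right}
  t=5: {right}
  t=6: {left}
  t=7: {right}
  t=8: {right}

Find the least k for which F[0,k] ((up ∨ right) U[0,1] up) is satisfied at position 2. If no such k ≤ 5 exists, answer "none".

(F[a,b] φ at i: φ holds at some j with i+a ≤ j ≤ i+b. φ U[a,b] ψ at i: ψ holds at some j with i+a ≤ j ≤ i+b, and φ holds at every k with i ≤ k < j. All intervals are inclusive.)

2

Scan j = 2,3,… for ((up ∨ right) U[0,1] up):
  j=2: fails
  j=3: fails
  j=4: holds
First hit at j=4, so smallest k = 4-2 = 2.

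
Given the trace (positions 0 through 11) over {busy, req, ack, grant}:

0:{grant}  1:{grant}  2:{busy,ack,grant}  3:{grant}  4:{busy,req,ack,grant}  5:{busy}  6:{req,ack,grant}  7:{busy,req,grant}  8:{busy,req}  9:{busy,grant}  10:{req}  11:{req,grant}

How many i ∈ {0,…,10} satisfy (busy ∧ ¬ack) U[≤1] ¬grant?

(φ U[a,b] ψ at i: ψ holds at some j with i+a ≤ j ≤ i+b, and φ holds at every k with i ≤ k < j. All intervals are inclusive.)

5

Evaluate at each i in [0,10]:
  i=0: ✗ (no rhs in [0,1])
  i=1: ✗ (no rhs in [1,2])
  i=2: ✗ (no rhs in [2,3])
  i=3: ✗ (no rhs in [3,4])
  i=4: ✗ (lhs fails at k=4 before rhs at j=5)
  i=5: ✓ (rhs at j=5)
  i=6: ✗ (no rhs in [6,7])
  i=7: ✓ (rhs at j=8; lhs holds on [7,7])
  i=8: ✓ (rhs at j=8)
  i=9: ✓ (rhs at j=10; lhs holds on [9,9])
  i=10: ✓ (rhs at j=10)
Positions where it holds: {5, 7, 8, 9, 10} → 5.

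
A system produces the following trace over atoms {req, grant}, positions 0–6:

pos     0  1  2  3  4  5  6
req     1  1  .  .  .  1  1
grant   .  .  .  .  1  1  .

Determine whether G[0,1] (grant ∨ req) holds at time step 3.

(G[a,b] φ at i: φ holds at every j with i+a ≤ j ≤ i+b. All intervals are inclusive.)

Does not hold

Check (grant ∨ req) at every j in [3,4]:
  j=3: false
  j=4: true
Fails at j=3 → formula fails.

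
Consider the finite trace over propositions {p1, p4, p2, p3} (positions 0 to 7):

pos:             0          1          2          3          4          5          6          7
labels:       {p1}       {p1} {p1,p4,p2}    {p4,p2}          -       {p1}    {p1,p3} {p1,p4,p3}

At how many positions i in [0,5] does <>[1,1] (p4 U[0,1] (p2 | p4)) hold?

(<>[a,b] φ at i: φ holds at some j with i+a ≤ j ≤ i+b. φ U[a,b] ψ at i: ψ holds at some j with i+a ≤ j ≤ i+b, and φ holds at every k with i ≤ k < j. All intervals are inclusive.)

2

Evaluate at each i in [0,5]:
  i=0: ✗ (none in [1,1])
  i=1: ✓ (witness j=2)
  i=2: ✓ (witness j=3)
  i=3: ✗ (none in [4,4])
  i=4: ✗ (none in [5,5])
  i=5: ✗ (none in [6,6])
Positions where it holds: {1, 2} → 2.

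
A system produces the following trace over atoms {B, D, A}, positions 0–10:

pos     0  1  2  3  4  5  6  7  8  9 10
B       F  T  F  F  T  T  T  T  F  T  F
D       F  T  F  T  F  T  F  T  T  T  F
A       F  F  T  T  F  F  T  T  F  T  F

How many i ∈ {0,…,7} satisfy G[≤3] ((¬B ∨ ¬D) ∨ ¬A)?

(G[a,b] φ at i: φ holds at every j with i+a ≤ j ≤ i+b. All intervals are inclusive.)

Evaluate at each i in [0,7]:
  i=0: ✓ (all of [0,3])
  i=1: ✓ (all of [1,4])
  i=2: ✓ (all of [2,5])
  i=3: ✓ (all of [3,6])
  i=4: ✗ (fails at j=7)
  i=5: ✗ (fails at j=7)
  i=6: ✗ (fails at j=7)
  i=7: ✗ (fails at j=7)
Positions where it holds: {0, 1, 2, 3} → 4.

4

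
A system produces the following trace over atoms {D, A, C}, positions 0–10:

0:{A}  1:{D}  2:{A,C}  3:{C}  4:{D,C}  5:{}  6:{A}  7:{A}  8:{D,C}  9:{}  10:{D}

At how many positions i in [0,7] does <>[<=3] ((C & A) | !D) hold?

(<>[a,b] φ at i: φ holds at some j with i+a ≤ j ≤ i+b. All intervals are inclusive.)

8

Evaluate at each i in [0,7]:
  i=0: ✓ (witness j=0)
  i=1: ✓ (witness j=2)
  i=2: ✓ (witness j=2)
  i=3: ✓ (witness j=3)
  i=4: ✓ (witness j=5)
  i=5: ✓ (witness j=5)
  i=6: ✓ (witness j=6)
  i=7: ✓ (witness j=7)
Positions where it holds: {0, 1, 2, 3, 4, 5, 6, 7} → 8.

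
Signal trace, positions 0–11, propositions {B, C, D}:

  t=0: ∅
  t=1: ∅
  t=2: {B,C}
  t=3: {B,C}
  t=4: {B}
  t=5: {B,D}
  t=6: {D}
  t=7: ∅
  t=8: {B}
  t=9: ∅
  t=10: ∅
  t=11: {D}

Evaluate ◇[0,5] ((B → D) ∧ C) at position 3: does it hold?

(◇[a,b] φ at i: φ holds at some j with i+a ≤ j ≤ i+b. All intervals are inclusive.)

Check ((B → D) ∧ C) at each j in [3,8]:
  j=3: false
  j=4: false
  j=5: false
  j=6: false
  j=7: false
  j=8: false
No position in the window satisfies it → formula fails.

False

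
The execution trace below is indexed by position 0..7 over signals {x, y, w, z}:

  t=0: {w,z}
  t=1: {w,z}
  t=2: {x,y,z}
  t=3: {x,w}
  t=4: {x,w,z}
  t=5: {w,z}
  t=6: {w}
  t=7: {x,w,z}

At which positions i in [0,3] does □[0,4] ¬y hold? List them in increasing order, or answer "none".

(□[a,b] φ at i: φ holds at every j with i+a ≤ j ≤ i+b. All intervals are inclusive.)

3

Evaluate at each i in [0,3]:
  i=0: ✗ (fails at j=2)
  i=1: ✗ (fails at j=2)
  i=2: ✗ (fails at j=2)
  i=3: ✓ (all of [3,7])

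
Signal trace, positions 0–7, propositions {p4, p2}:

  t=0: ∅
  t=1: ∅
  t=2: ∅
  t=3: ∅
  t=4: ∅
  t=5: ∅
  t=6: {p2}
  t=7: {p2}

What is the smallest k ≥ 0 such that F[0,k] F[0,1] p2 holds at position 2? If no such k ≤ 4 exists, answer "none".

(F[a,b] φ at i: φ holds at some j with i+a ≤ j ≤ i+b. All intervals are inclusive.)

Scan j = 2,3,… for F[0,1] p2:
  j=2: fails
  j=3: fails
  j=4: fails
  j=5: holds
First hit at j=5, so smallest k = 5-2 = 3.

3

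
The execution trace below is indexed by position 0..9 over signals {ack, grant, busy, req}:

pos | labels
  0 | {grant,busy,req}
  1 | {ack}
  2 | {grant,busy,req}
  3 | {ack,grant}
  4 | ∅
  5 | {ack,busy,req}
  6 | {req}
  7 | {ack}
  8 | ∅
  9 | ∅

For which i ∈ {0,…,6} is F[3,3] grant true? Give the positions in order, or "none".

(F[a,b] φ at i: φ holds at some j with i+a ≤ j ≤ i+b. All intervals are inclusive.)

0

Evaluate at each i in [0,6]:
  i=0: ✓ (witness j=3)
  i=1: ✗ (none in [4,4])
  i=2: ✗ (none in [5,5])
  i=3: ✗ (none in [6,6])
  i=4: ✗ (none in [7,7])
  i=5: ✗ (none in [8,8])
  i=6: ✗ (none in [9,9])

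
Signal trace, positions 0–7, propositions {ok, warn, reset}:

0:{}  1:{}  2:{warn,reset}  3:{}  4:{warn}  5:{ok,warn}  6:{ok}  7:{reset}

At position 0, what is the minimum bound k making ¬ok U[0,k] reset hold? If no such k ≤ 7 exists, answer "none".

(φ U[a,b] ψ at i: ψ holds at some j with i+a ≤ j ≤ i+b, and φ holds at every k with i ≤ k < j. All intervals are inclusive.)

2

Need earliest j ≥ 0 with reset, and ¬ok at every k in [0,j-1].
  j=0: rhs fails.
  j=1: rhs fails.
  j=2: rhs holds; lhs holds on [0,1]. k = 2.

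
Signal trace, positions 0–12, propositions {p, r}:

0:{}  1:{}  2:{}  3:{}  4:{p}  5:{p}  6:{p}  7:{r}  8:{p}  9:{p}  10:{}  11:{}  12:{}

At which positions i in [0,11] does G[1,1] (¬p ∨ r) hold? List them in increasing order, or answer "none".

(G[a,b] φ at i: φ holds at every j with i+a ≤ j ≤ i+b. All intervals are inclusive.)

Evaluate at each i in [0,11]:
  i=0: ✓ (all of [1,1])
  i=1: ✓ (all of [2,2])
  i=2: ✓ (all of [3,3])
  i=3: ✗ (fails at j=4)
  i=4: ✗ (fails at j=5)
  i=5: ✗ (fails at j=6)
  i=6: ✓ (all of [7,7])
  i=7: ✗ (fails at j=8)
  i=8: ✗ (fails at j=9)
  i=9: ✓ (all of [10,10])
  i=10: ✓ (all of [11,11])
  i=11: ✓ (all of [12,12])

0, 1, 2, 6, 9, 10, 11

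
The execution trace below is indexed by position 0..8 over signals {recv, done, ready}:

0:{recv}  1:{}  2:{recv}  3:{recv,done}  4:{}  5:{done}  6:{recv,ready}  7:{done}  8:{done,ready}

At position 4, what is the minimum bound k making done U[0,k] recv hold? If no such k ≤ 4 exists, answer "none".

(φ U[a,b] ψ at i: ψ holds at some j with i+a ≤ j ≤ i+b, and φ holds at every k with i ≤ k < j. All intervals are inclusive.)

Need earliest j ≥ 4 with recv, and done at every k in [4,j-1].
  j=4: rhs fails.
  j=5: rhs fails.
  j=6: rhs holds but lhs fails at k=4.
  j=7: rhs fails.
  j=8: rhs fails.
No witness within the range → none.

none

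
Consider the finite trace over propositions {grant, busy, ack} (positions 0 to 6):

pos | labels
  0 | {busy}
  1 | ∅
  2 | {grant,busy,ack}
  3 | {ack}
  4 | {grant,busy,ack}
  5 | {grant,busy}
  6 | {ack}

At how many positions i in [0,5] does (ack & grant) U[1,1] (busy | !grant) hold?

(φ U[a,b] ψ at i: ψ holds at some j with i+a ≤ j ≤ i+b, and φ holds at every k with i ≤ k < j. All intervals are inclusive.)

Evaluate at each i in [0,5]:
  i=0: ✗ (lhs fails at k=0 before rhs at j=1)
  i=1: ✗ (lhs fails at k=1 before rhs at j=2)
  i=2: ✓ (rhs at j=3; lhs holds on [2,2])
  i=3: ✗ (lhs fails at k=3 before rhs at j=4)
  i=4: ✓ (rhs at j=5; lhs holds on [4,4])
  i=5: ✗ (lhs fails at k=5 before rhs at j=6)
Positions where it holds: {2, 4} → 2.

2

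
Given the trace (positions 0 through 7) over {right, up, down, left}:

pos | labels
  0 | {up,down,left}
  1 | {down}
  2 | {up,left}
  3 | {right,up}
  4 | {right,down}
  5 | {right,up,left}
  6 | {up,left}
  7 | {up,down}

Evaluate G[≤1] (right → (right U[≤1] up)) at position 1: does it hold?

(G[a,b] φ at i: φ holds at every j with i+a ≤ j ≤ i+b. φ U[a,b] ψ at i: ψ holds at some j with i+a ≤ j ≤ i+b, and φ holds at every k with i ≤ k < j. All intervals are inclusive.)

True

Check (right → (right U[≤1] up)) at every j in [1,2]:
  j=1: antecedent false → ✓
  j=2: antecedent false → ✓
All positions satisfy it → formula holds.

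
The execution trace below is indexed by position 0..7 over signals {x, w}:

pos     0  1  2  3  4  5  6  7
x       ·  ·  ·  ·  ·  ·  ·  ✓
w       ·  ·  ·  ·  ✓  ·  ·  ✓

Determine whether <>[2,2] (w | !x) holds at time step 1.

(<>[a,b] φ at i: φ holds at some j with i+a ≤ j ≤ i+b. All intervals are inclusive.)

Check (w | !x) at each j in [3,3]:
  j=3: true
Found at j=3 → formula holds.

True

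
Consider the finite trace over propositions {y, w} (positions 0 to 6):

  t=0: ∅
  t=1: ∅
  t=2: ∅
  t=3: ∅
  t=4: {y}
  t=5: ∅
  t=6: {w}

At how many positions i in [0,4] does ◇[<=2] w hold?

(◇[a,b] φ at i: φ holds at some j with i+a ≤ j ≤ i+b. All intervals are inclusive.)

Evaluate at each i in [0,4]:
  i=0: ✗ (none in [0,2])
  i=1: ✗ (none in [1,3])
  i=2: ✗ (none in [2,4])
  i=3: ✗ (none in [3,5])
  i=4: ✓ (witness j=6)
Positions where it holds: {4} → 1.

1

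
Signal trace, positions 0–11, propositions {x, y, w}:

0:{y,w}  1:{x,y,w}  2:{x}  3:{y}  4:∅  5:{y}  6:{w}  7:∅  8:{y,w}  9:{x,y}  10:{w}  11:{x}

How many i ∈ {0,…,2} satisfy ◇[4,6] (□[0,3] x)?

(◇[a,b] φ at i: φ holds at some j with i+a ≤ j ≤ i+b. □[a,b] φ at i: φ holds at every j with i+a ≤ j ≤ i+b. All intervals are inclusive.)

Evaluate at each i in [0,2]:
  i=0: ✗ (none in [4,6])
  i=1: ✗ (none in [5,7])
  i=2: ✗ (none in [6,8])
Positions where it holds: {} → 0.

0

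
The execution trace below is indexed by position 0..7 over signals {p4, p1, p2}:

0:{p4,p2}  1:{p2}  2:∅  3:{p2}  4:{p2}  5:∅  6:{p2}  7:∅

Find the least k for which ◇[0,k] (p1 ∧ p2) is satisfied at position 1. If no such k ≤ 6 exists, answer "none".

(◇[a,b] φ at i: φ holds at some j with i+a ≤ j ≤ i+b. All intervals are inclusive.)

Scan j = 1,2,… for (p1 ∧ p2):
  j=1: fails
  j=2: fails
  j=3: fails
  j=4: fails
  j=5: fails
  j=6: fails
  j=7: fails
No j in [1,7] satisfies it → none.

none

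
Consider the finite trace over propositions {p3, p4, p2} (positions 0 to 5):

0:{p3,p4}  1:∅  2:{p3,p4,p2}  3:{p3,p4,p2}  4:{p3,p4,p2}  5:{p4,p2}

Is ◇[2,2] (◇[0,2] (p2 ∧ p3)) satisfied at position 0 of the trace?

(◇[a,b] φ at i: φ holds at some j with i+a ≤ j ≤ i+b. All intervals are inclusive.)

Check ◇[0,2] (p2 ∧ p3) at each j in [2,2]:
  j=2: holds (witness at 2)
Found at j=2 → formula holds.

Yes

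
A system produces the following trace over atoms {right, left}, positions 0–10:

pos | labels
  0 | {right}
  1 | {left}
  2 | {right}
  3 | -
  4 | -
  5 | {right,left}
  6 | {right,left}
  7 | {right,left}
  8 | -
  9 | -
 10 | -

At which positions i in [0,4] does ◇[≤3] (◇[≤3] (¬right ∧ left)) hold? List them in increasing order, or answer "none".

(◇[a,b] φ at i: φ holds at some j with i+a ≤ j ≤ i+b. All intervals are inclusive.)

0, 1

Evaluate at each i in [0,4]:
  i=0: ✓ (witness j=0)
  i=1: ✓ (witness j=1)
  i=2: ✗ (none in [2,5])
  i=3: ✗ (none in [3,6])
  i=4: ✗ (none in [4,7])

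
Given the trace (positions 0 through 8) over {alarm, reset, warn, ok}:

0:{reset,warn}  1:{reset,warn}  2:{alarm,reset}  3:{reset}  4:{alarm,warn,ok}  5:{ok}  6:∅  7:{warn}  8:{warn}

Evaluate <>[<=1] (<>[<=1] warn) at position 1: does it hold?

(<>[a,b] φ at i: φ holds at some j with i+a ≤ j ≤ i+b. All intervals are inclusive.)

Check <>[<=1] warn at each j in [1,2]:
  j=1: holds (witness at 1)
  j=2: fails (none in [2,3])
Found at j=1 → formula holds.

Holds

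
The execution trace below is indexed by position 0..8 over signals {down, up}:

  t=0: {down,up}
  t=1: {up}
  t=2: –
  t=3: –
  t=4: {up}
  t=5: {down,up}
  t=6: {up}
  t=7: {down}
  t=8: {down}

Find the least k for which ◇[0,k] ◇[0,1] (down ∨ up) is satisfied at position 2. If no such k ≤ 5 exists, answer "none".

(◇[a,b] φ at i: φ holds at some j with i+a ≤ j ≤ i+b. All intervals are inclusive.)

1

Scan j = 2,3,… for ◇[0,1] (down ∨ up):
  j=2: fails
  j=3: holds
First hit at j=3, so smallest k = 3-2 = 1.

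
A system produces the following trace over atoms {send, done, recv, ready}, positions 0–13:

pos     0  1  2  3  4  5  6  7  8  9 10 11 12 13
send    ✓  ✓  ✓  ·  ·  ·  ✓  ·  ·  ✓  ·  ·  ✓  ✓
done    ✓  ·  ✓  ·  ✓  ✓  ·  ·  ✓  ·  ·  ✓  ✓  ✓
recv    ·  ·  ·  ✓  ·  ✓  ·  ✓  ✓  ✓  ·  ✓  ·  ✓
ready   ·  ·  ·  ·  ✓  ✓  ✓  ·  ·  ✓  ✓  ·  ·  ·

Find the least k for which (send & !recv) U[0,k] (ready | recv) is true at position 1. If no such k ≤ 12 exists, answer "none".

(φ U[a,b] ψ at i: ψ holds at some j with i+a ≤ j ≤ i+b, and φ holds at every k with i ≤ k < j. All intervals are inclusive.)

Need earliest j ≥ 1 with (ready | recv), and (send & !recv) at every k in [1,j-1].
  j=1: rhs fails.
  j=2: rhs fails.
  j=3: rhs holds; lhs holds on [1,2]. k = 2.

2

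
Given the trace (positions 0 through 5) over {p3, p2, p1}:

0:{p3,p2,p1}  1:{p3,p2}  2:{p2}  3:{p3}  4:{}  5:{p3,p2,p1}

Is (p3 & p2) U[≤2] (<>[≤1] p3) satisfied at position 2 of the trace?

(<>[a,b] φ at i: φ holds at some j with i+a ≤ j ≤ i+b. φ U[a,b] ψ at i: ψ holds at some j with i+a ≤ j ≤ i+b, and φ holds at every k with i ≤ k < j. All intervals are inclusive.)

True

Need some j in [2,4] with <>[≤1] p3, and (p3 & p2) at every k in [2,j-1].
  j=2: <>[≤1] p3 holds; no prefix to check → satisfied.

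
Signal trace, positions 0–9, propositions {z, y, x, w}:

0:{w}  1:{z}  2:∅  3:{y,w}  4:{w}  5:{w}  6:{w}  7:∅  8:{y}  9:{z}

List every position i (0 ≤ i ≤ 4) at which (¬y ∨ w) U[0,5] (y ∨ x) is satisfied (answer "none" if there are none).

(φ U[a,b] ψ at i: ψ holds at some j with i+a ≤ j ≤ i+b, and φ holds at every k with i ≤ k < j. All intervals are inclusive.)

Evaluate at each i in [0,4]:
  i=0: ✓ (rhs at j=3; lhs holds on [0,2])
  i=1: ✓ (rhs at j=3; lhs holds on [1,2])
  i=2: ✓ (rhs at j=3; lhs holds on [2,2])
  i=3: ✓ (rhs at j=3)
  i=4: ✓ (rhs at j=8; lhs holds on [4,7])

0, 1, 2, 3, 4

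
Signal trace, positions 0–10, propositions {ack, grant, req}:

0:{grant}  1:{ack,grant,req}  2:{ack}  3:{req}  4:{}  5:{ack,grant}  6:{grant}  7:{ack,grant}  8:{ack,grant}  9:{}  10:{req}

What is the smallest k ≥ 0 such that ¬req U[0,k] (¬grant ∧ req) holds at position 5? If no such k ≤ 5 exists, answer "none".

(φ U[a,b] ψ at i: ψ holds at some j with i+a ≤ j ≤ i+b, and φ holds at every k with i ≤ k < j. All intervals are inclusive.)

5

Need earliest j ≥ 5 with (¬grant ∧ req), and ¬req at every k in [5,j-1].
  j=5: rhs fails.
  j=6: rhs fails.
  j=7: rhs fails.
  j=8: rhs fails.
  j=9: rhs fails.
  j=10: rhs holds; lhs holds on [5,9]. k = 5.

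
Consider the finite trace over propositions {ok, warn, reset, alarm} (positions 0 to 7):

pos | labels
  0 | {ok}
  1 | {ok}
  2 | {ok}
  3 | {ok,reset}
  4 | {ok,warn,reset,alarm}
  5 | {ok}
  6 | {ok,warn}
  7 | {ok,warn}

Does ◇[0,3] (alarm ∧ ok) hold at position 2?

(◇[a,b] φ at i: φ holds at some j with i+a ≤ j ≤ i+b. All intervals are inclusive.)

Check (alarm ∧ ok) at each j in [2,5]:
  j=2: false
  j=3: false
  j=4: true
  j=5: false
Found at j=4 → formula holds.

Holds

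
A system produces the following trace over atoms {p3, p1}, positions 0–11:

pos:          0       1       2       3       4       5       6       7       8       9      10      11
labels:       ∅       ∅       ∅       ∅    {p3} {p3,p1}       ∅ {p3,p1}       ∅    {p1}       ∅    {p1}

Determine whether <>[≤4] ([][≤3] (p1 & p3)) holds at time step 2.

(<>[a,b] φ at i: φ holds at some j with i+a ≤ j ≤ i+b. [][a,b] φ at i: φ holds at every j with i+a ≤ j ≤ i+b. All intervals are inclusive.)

Check [][≤3] (p1 & p3) at each j in [2,6]:
  j=2: fails at 2
  j=3: fails at 3
  j=4: fails at 4
  j=5: fails at 6
  j=6: fails at 6
No position in the window satisfies it → formula fails.

Does not hold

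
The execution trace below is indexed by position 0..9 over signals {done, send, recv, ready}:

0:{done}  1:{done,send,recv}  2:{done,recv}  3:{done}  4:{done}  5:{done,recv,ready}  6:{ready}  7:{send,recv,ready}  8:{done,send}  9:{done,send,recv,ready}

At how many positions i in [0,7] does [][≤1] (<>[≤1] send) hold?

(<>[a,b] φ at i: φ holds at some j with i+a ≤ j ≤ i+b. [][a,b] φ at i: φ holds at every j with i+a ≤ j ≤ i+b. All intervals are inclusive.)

Evaluate at each i in [0,7]:
  i=0: ✓ (all of [0,1])
  i=1: ✗ (fails at j=2)
  i=2: ✗ (fails at j=2)
  i=3: ✗ (fails at j=3)
  i=4: ✗ (fails at j=4)
  i=5: ✗ (fails at j=5)
  i=6: ✓ (all of [6,7])
  i=7: ✓ (all of [7,8])
Positions where it holds: {0, 6, 7} → 3.

3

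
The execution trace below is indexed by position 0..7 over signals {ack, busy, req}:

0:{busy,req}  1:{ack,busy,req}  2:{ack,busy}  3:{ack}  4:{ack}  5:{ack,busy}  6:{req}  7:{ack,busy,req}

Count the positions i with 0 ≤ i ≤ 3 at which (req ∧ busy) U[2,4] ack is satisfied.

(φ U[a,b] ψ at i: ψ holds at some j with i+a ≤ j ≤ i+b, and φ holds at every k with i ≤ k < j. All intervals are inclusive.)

1

Evaluate at each i in [0,3]:
  i=0: ✓ (rhs at j=2; lhs holds on [0,1])
  i=1: ✗ (lhs fails at k=2 before rhs at j=3)
  i=2: ✗ (lhs fails at k=2 before rhs at j=4)
  i=3: ✗ (lhs fails at k=3 before rhs at j=5)
Positions where it holds: {0} → 1.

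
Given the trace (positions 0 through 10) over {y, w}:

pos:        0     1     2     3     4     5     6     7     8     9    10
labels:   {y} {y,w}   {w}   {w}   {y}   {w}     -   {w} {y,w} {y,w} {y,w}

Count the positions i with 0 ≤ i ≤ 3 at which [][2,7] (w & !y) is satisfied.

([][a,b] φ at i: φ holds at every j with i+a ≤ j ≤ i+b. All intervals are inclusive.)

0

Evaluate at each i in [0,3]:
  i=0: ✗ (fails at j=4)
  i=1: ✗ (fails at j=4)
  i=2: ✗ (fails at j=4)
  i=3: ✗ (fails at j=6)
Positions where it holds: {} → 0.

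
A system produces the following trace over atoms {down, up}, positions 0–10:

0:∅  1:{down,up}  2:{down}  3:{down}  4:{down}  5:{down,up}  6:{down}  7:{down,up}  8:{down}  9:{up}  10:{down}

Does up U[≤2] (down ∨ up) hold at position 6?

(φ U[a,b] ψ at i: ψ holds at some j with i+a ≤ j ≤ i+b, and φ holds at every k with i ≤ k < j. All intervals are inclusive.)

True

Need some j in [6,8] with (down ∨ up), and up at every k in [6,j-1].
  j=6: (down ∨ up) holds; no prefix to check → satisfied.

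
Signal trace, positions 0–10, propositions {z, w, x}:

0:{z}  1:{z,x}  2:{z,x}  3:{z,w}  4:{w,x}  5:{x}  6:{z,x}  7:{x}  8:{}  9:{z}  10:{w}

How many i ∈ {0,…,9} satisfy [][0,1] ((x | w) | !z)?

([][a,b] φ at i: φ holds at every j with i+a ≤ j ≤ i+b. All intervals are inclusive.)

7

Evaluate at each i in [0,9]:
  i=0: ✗ (fails at j=0)
  i=1: ✓ (all of [1,2])
  i=2: ✓ (all of [2,3])
  i=3: ✓ (all of [3,4])
  i=4: ✓ (all of [4,5])
  i=5: ✓ (all of [5,6])
  i=6: ✓ (all of [6,7])
  i=7: ✓ (all of [7,8])
  i=8: ✗ (fails at j=9)
  i=9: ✗ (fails at j=9)
Positions where it holds: {1, 2, 3, 4, 5, 6, 7} → 7.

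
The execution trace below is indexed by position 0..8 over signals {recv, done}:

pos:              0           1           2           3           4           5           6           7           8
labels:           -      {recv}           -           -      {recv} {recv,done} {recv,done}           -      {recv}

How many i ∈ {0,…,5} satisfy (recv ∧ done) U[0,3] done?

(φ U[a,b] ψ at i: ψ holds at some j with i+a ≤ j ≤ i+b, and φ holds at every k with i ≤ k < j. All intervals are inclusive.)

1

Evaluate at each i in [0,5]:
  i=0: ✗ (no rhs in [0,3])
  i=1: ✗ (no rhs in [1,4])
  i=2: ✗ (lhs fails at k=2 before rhs at j=5)
  i=3: ✗ (lhs fails at k=3 before rhs at j=5)
  i=4: ✗ (lhs fails at k=4 before rhs at j=5)
  i=5: ✓ (rhs at j=5)
Positions where it holds: {5} → 1.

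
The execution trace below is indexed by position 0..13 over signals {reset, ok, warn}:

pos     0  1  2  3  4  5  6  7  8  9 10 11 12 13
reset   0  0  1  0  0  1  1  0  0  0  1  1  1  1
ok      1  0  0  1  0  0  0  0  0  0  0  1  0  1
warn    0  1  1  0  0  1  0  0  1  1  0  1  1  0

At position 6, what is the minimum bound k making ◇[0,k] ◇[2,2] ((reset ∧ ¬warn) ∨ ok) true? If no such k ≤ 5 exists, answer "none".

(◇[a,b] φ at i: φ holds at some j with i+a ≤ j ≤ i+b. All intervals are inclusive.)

2

Scan j = 6,7,… for ◇[2,2] ((reset ∧ ¬warn) ∨ ok):
  j=6: fails
  j=7: fails
  j=8: holds
First hit at j=8, so smallest k = 8-6 = 2.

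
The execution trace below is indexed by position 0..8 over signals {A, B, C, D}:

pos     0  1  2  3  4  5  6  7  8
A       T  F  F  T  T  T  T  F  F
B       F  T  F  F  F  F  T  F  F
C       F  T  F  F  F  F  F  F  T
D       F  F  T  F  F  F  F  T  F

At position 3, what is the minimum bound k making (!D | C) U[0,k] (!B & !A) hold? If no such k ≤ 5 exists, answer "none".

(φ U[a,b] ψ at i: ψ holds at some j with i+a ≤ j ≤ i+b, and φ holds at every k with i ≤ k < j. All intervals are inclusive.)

4

Need earliest j ≥ 3 with (!B & !A), and (!D | C) at every k in [3,j-1].
  j=3: rhs fails.
  j=4: rhs fails.
  j=5: rhs fails.
  j=6: rhs fails.
  j=7: rhs holds; lhs holds on [3,6]. k = 4.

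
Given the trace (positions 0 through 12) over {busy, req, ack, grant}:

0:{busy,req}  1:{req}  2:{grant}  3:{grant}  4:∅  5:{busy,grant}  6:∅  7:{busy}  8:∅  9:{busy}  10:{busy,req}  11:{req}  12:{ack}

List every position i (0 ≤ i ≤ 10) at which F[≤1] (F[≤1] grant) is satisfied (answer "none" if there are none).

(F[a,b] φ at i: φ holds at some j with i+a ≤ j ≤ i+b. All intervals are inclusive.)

0, 1, 2, 3, 4, 5

Evaluate at each i in [0,10]:
  i=0: ✓ (witness j=1)
  i=1: ✓ (witness j=1)
  i=2: ✓ (witness j=2)
  i=3: ✓ (witness j=3)
  i=4: ✓ (witness j=4)
  i=5: ✓ (witness j=5)
  i=6: ✗ (none in [6,7])
  i=7: ✗ (none in [7,8])
  i=8: ✗ (none in [8,9])
  i=9: ✗ (none in [9,10])
  i=10: ✗ (none in [10,11])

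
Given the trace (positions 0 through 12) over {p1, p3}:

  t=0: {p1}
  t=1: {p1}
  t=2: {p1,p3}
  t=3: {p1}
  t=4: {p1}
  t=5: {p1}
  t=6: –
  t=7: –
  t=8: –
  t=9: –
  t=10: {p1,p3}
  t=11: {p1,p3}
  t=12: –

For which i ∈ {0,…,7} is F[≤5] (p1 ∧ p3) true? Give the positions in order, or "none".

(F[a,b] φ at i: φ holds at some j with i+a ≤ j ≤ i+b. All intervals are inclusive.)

Evaluate at each i in [0,7]:
  i=0: ✓ (witness j=2)
  i=1: ✓ (witness j=2)
  i=2: ✓ (witness j=2)
  i=3: ✗ (none in [3,8])
  i=4: ✗ (none in [4,9])
  i=5: ✓ (witness j=10)
  i=6: ✓ (witness j=10)
  i=7: ✓ (witness j=10)

0, 1, 2, 5, 6, 7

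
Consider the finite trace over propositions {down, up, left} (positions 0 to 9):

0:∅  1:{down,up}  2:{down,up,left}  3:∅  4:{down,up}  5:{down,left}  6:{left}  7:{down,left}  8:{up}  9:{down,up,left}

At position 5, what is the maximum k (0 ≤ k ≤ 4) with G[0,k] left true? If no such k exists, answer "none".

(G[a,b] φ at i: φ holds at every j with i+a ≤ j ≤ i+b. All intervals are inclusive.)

2

left must hold from j=5 onward; find where it first fails.
  j=5: holds
  j=6: holds
  j=7: holds
  j=8: fails
Holds on [5,7], so largest k = 2.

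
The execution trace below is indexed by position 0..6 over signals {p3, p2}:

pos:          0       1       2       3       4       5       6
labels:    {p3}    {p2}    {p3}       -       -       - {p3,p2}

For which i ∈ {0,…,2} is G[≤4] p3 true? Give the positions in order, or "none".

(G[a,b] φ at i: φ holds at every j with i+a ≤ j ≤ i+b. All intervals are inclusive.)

none

Evaluate at each i in [0,2]:
  i=0: ✗ (fails at j=1)
  i=1: ✗ (fails at j=1)
  i=2: ✗ (fails at j=3)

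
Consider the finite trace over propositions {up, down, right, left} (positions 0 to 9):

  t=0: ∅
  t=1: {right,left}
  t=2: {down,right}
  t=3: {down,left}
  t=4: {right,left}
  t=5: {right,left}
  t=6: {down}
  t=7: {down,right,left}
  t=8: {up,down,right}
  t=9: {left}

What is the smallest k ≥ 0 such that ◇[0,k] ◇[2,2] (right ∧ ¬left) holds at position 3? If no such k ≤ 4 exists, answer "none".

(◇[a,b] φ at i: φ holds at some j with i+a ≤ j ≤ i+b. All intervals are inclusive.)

3

Scan j = 3,4,… for ◇[2,2] (right ∧ ¬left):
  j=3: fails
  j=4: fails
  j=5: fails
  j=6: holds
First hit at j=6, so smallest k = 6-3 = 3.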